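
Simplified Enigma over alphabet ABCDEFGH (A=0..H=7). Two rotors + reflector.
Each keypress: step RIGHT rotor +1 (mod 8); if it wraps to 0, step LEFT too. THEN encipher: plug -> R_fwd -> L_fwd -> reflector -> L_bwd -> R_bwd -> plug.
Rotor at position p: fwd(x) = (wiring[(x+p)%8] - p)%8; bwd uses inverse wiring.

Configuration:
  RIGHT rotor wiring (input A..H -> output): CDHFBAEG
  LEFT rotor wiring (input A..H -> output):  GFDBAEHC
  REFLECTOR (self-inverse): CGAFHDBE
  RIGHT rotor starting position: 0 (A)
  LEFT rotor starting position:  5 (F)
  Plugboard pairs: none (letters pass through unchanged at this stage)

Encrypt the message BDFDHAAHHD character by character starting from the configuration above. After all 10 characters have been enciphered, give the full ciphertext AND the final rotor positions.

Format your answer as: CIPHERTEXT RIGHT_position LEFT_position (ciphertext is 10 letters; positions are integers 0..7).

Answer: DGAFCBFAFE 2 6

Derivation:
Char 1 ('B'): step: R->1, L=5; B->plug->B->R->G->L->E->refl->H->L'->A->R'->D->plug->D
Char 2 ('D'): step: R->2, L=5; D->plug->D->R->G->L->E->refl->H->L'->A->R'->G->plug->G
Char 3 ('F'): step: R->3, L=5; F->plug->F->R->H->L->D->refl->F->L'->C->R'->A->plug->A
Char 4 ('D'): step: R->4, L=5; D->plug->D->R->C->L->F->refl->D->L'->H->R'->F->plug->F
Char 5 ('H'): step: R->5, L=5; H->plug->H->R->E->L->A->refl->C->L'->B->R'->C->plug->C
Char 6 ('A'): step: R->6, L=5; A->plug->A->R->G->L->E->refl->H->L'->A->R'->B->plug->B
Char 7 ('A'): step: R->7, L=5; A->plug->A->R->H->L->D->refl->F->L'->C->R'->F->plug->F
Char 8 ('H'): step: R->0, L->6 (L advanced); H->plug->H->R->G->L->C->refl->A->L'->C->R'->A->plug->A
Char 9 ('H'): step: R->1, L=6; H->plug->H->R->B->L->E->refl->H->L'->D->R'->F->plug->F
Char 10 ('D'): step: R->2, L=6; D->plug->D->R->G->L->C->refl->A->L'->C->R'->E->plug->E
Final: ciphertext=DGAFCBFAFE, RIGHT=2, LEFT=6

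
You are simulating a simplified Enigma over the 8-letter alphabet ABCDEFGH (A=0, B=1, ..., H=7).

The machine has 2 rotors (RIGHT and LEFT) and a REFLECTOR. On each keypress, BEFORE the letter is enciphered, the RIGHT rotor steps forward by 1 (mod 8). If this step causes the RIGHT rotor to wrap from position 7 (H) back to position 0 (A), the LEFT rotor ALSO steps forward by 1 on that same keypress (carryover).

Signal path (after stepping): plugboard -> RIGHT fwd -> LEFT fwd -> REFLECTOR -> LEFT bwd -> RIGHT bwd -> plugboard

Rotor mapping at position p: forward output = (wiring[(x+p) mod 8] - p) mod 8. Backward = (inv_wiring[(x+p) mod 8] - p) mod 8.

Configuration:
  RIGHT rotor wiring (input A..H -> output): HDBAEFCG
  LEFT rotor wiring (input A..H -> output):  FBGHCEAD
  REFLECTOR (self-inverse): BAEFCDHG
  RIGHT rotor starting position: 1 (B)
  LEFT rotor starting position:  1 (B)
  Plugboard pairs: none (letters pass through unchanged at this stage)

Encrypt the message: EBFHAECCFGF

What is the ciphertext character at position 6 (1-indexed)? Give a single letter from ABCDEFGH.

Char 1 ('E'): step: R->2, L=1; E->plug->E->R->A->L->A->refl->B->L'->D->R'->D->plug->D
Char 2 ('B'): step: R->3, L=1; B->plug->B->R->B->L->F->refl->D->L'->E->R'->F->plug->F
Char 3 ('F'): step: R->4, L=1; F->plug->F->R->H->L->E->refl->C->L'->G->R'->C->plug->C
Char 4 ('H'): step: R->5, L=1; H->plug->H->R->H->L->E->refl->C->L'->G->R'->E->plug->E
Char 5 ('A'): step: R->6, L=1; A->plug->A->R->E->L->D->refl->F->L'->B->R'->C->plug->C
Char 6 ('E'): step: R->7, L=1; E->plug->E->R->B->L->F->refl->D->L'->E->R'->C->plug->C

C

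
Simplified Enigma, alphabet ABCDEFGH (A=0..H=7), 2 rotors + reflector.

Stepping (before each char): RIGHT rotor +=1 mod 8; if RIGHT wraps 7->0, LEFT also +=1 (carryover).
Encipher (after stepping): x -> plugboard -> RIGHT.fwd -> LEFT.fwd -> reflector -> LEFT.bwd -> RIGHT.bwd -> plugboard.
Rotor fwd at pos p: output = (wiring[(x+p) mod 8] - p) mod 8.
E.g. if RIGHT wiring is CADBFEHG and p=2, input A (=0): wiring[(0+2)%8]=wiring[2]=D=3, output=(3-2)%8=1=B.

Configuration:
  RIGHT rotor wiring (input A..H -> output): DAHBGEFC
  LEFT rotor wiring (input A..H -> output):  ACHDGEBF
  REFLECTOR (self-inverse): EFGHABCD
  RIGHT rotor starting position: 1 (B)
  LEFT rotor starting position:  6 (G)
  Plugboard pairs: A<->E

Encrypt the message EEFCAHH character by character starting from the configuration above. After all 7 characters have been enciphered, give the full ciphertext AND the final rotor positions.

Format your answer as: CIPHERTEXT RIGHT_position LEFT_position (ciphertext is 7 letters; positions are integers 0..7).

Char 1 ('E'): step: R->2, L=6; E->plug->A->R->F->L->F->refl->B->L'->E->R'->C->plug->C
Char 2 ('E'): step: R->3, L=6; E->plug->A->R->G->L->A->refl->E->L'->D->R'->B->plug->B
Char 3 ('F'): step: R->4, L=6; F->plug->F->R->E->L->B->refl->F->L'->F->R'->H->plug->H
Char 4 ('C'): step: R->5, L=6; C->plug->C->R->F->L->F->refl->B->L'->E->R'->G->plug->G
Char 5 ('A'): step: R->6, L=6; A->plug->E->R->B->L->H->refl->D->L'->A->R'->G->plug->G
Char 6 ('H'): step: R->7, L=6; H->plug->H->R->G->L->A->refl->E->L'->D->R'->A->plug->E
Char 7 ('H'): step: R->0, L->7 (L advanced); H->plug->H->R->C->L->D->refl->H->L'->F->R'->G->plug->G
Final: ciphertext=CBHGGEG, RIGHT=0, LEFT=7

Answer: CBHGGEG 0 7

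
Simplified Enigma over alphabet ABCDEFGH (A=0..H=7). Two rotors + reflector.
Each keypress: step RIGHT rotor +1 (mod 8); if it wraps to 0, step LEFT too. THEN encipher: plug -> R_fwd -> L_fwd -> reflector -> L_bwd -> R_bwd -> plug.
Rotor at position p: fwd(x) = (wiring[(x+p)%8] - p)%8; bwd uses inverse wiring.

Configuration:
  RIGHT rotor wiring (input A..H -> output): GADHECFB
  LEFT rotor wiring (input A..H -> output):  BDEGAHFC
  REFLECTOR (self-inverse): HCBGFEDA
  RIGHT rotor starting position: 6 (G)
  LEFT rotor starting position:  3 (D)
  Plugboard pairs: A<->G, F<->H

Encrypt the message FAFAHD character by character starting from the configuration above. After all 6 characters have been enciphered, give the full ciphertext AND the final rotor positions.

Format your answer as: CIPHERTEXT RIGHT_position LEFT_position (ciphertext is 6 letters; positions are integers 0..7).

Char 1 ('F'): step: R->7, L=3; F->plug->H->R->G->L->A->refl->H->L'->E->R'->D->plug->D
Char 2 ('A'): step: R->0, L->4 (L advanced); A->plug->G->R->F->L->H->refl->A->L'->G->R'->A->plug->G
Char 3 ('F'): step: R->1, L=4; F->plug->H->R->F->L->H->refl->A->L'->G->R'->C->plug->C
Char 4 ('A'): step: R->2, L=4; A->plug->G->R->E->L->F->refl->E->L'->A->R'->D->plug->D
Char 5 ('H'): step: R->3, L=4; H->plug->F->R->D->L->G->refl->D->L'->B->R'->B->plug->B
Char 6 ('D'): step: R->4, L=4; D->plug->D->R->F->L->H->refl->A->L'->G->R'->B->plug->B
Final: ciphertext=DGCDBB, RIGHT=4, LEFT=4

Answer: DGCDBB 4 4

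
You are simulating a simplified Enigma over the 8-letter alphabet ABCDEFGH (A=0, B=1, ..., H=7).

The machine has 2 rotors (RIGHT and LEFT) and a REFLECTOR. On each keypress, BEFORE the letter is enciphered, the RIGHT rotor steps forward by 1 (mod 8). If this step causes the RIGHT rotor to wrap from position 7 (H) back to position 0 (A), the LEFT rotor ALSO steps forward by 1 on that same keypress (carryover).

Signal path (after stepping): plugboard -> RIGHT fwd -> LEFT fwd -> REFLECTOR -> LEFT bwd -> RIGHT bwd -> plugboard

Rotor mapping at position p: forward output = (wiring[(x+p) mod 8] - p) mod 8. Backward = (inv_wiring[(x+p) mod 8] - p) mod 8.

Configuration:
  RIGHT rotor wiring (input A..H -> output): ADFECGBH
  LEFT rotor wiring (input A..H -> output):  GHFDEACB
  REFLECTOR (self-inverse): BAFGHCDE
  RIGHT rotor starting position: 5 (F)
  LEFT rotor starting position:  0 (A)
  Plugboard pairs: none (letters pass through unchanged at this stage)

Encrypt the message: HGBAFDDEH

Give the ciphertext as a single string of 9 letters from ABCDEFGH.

Answer: AEAHGFHHA

Derivation:
Char 1 ('H'): step: R->6, L=0; H->plug->H->R->A->L->G->refl->D->L'->D->R'->A->plug->A
Char 2 ('G'): step: R->7, L=0; G->plug->G->R->H->L->B->refl->A->L'->F->R'->E->plug->E
Char 3 ('B'): step: R->0, L->1 (L advanced); B->plug->B->R->D->L->D->refl->G->L'->A->R'->A->plug->A
Char 4 ('A'): step: R->1, L=1; A->plug->A->R->C->L->C->refl->F->L'->H->R'->H->plug->H
Char 5 ('F'): step: R->2, L=1; F->plug->F->R->F->L->B->refl->A->L'->G->R'->G->plug->G
Char 6 ('D'): step: R->3, L=1; D->plug->D->R->G->L->A->refl->B->L'->F->R'->F->plug->F
Char 7 ('D'): step: R->4, L=1; D->plug->D->R->D->L->D->refl->G->L'->A->R'->H->plug->H
Char 8 ('E'): step: R->5, L=1; E->plug->E->R->G->L->A->refl->B->L'->F->R'->H->plug->H
Char 9 ('H'): step: R->6, L=1; H->plug->H->R->A->L->G->refl->D->L'->D->R'->A->plug->A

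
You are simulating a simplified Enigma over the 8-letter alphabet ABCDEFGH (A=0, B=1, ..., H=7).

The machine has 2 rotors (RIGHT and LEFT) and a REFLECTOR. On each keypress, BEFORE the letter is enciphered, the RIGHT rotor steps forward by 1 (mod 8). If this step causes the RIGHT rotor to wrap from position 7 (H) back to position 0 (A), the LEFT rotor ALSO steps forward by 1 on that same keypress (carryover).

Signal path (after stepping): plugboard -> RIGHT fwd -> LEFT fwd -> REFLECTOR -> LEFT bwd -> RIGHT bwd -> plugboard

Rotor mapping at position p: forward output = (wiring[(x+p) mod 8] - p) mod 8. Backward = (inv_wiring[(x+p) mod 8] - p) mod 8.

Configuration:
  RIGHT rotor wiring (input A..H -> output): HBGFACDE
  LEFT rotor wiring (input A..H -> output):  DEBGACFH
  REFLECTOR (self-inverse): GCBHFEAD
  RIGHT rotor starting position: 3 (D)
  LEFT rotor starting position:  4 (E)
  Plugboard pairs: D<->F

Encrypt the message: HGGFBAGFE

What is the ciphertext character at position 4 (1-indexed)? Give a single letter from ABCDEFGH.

Char 1 ('H'): step: R->4, L=4; H->plug->H->R->B->L->G->refl->A->L'->F->R'->F->plug->D
Char 2 ('G'): step: R->5, L=4; G->plug->G->R->A->L->E->refl->F->L'->G->R'->B->plug->B
Char 3 ('G'): step: R->6, L=4; G->plug->G->R->C->L->B->refl->C->L'->H->R'->F->plug->D
Char 4 ('F'): step: R->7, L=4; F->plug->D->R->H->L->C->refl->B->L'->C->R'->C->plug->C

C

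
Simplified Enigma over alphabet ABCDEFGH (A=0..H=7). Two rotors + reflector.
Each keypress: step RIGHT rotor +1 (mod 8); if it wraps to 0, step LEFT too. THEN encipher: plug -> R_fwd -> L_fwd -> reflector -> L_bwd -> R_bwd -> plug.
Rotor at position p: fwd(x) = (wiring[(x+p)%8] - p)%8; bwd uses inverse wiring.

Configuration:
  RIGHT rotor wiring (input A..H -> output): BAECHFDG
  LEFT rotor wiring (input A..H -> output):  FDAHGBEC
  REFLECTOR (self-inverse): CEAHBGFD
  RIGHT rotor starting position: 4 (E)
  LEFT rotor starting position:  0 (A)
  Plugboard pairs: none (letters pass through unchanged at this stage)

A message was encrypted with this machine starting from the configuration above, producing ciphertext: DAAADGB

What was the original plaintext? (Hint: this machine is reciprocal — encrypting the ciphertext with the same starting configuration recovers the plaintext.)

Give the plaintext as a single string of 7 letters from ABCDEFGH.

Char 1 ('D'): step: R->5, L=0; D->plug->D->R->E->L->G->refl->F->L'->A->R'->A->plug->A
Char 2 ('A'): step: R->6, L=0; A->plug->A->R->F->L->B->refl->E->L'->G->R'->E->plug->E
Char 3 ('A'): step: R->7, L=0; A->plug->A->R->H->L->C->refl->A->L'->C->R'->B->plug->B
Char 4 ('A'): step: R->0, L->1 (L advanced); A->plug->A->R->B->L->H->refl->D->L'->F->R'->F->plug->F
Char 5 ('D'): step: R->1, L=1; D->plug->D->R->G->L->B->refl->E->L'->H->R'->A->plug->A
Char 6 ('G'): step: R->2, L=1; G->plug->G->R->H->L->E->refl->B->L'->G->R'->H->plug->H
Char 7 ('B'): step: R->3, L=1; B->plug->B->R->E->L->A->refl->C->L'->A->R'->D->plug->D

Answer: AEBFAHD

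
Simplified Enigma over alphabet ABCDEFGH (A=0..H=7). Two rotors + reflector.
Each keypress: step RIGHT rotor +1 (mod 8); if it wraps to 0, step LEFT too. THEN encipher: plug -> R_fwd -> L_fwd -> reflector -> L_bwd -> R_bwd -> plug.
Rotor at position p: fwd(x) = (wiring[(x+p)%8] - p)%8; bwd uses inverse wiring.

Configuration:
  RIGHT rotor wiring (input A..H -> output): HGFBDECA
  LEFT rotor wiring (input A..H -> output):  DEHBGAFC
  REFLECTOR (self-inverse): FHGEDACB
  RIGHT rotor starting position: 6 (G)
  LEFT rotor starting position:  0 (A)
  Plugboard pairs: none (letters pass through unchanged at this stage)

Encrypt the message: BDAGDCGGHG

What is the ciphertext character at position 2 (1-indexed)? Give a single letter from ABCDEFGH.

Char 1 ('B'): step: R->7, L=0; B->plug->B->R->A->L->D->refl->E->L'->B->R'->A->plug->A
Char 2 ('D'): step: R->0, L->1 (L advanced); D->plug->D->R->B->L->G->refl->C->L'->H->R'->A->plug->A

A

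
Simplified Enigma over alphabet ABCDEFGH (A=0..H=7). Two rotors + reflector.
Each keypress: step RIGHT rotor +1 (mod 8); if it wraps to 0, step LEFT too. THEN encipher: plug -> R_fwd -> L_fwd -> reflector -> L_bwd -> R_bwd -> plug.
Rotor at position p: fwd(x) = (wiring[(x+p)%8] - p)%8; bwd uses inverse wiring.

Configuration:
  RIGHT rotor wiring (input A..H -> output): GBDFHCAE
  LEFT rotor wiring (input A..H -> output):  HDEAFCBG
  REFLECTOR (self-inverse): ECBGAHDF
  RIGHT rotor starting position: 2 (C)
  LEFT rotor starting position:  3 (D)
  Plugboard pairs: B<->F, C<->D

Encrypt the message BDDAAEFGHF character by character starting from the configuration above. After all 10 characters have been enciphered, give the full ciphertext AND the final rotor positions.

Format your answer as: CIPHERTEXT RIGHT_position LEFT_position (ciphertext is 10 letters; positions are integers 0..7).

Char 1 ('B'): step: R->3, L=3; B->plug->F->R->D->L->G->refl->D->L'->E->R'->B->plug->F
Char 2 ('D'): step: R->4, L=3; D->plug->C->R->E->L->D->refl->G->L'->D->R'->A->plug->A
Char 3 ('D'): step: R->5, L=3; D->plug->C->R->H->L->B->refl->C->L'->B->R'->D->plug->C
Char 4 ('A'): step: R->6, L=3; A->plug->A->R->C->L->H->refl->F->L'->A->R'->C->plug->D
Char 5 ('A'): step: R->7, L=3; A->plug->A->R->F->L->E->refl->A->L'->G->R'->E->plug->E
Char 6 ('E'): step: R->0, L->4 (L advanced); E->plug->E->R->H->L->E->refl->A->L'->G->R'->A->plug->A
Char 7 ('F'): step: R->1, L=4; F->plug->B->R->C->L->F->refl->H->L'->F->R'->H->plug->H
Char 8 ('G'): step: R->2, L=4; G->plug->G->R->E->L->D->refl->G->L'->B->R'->A->plug->A
Char 9 ('H'): step: R->3, L=4; H->plug->H->R->A->L->B->refl->C->L'->D->R'->F->plug->B
Char 10 ('F'): step: R->4, L=4; F->plug->B->R->G->L->A->refl->E->L'->H->R'->G->plug->G
Final: ciphertext=FACDEAHABG, RIGHT=4, LEFT=4

Answer: FACDEAHABG 4 4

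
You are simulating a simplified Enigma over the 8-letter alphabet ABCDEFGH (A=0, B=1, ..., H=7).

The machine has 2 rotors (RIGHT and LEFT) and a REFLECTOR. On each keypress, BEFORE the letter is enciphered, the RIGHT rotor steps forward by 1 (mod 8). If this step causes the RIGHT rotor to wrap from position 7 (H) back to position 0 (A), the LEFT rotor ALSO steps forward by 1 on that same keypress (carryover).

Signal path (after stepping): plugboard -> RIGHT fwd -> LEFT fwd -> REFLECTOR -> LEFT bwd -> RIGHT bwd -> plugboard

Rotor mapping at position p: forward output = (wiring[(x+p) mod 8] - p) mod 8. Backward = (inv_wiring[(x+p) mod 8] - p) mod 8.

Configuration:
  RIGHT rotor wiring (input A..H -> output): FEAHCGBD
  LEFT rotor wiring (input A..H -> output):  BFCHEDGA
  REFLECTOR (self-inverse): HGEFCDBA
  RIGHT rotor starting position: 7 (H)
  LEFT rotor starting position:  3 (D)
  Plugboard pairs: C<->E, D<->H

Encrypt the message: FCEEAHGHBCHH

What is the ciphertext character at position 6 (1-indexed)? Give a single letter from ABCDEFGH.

Char 1 ('F'): step: R->0, L->4 (L advanced); F->plug->F->R->G->L->G->refl->B->L'->F->R'->A->plug->A
Char 2 ('C'): step: R->1, L=4; C->plug->E->R->F->L->B->refl->G->L'->G->R'->C->plug->E
Char 3 ('E'): step: R->2, L=4; E->plug->C->R->A->L->A->refl->H->L'->B->R'->F->plug->F
Char 4 ('E'): step: R->3, L=4; E->plug->C->R->D->L->E->refl->C->L'->C->R'->F->plug->F
Char 5 ('A'): step: R->4, L=4; A->plug->A->R->G->L->G->refl->B->L'->F->R'->C->plug->E
Char 6 ('H'): step: R->5, L=4; H->plug->D->R->A->L->A->refl->H->L'->B->R'->A->plug->A

A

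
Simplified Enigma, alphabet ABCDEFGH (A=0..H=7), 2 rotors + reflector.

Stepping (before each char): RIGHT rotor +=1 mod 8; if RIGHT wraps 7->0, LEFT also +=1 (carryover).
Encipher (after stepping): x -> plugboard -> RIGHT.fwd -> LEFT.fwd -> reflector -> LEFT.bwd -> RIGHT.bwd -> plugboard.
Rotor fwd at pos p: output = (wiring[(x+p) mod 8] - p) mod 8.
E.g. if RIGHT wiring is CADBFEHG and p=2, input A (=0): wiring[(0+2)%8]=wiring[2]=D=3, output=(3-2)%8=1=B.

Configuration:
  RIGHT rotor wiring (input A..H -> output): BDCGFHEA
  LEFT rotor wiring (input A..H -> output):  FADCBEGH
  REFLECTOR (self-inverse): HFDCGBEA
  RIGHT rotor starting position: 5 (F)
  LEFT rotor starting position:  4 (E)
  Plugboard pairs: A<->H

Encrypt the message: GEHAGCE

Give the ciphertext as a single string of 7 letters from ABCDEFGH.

Answer: DADFDBF

Derivation:
Char 1 ('G'): step: R->6, L=4; G->plug->G->R->H->L->G->refl->E->L'->F->R'->D->plug->D
Char 2 ('E'): step: R->7, L=4; E->plug->E->R->H->L->G->refl->E->L'->F->R'->H->plug->A
Char 3 ('H'): step: R->0, L->5 (L advanced); H->plug->A->R->B->L->B->refl->F->L'->G->R'->D->plug->D
Char 4 ('A'): step: R->1, L=5; A->plug->H->R->A->L->H->refl->A->L'->D->R'->F->plug->F
Char 5 ('G'): step: R->2, L=5; G->plug->G->R->H->L->E->refl->G->L'->F->R'->D->plug->D
Char 6 ('C'): step: R->3, L=5; C->plug->C->R->E->L->D->refl->C->L'->C->R'->B->plug->B
Char 7 ('E'): step: R->4, L=5; E->plug->E->R->F->L->G->refl->E->L'->H->R'->F->plug->F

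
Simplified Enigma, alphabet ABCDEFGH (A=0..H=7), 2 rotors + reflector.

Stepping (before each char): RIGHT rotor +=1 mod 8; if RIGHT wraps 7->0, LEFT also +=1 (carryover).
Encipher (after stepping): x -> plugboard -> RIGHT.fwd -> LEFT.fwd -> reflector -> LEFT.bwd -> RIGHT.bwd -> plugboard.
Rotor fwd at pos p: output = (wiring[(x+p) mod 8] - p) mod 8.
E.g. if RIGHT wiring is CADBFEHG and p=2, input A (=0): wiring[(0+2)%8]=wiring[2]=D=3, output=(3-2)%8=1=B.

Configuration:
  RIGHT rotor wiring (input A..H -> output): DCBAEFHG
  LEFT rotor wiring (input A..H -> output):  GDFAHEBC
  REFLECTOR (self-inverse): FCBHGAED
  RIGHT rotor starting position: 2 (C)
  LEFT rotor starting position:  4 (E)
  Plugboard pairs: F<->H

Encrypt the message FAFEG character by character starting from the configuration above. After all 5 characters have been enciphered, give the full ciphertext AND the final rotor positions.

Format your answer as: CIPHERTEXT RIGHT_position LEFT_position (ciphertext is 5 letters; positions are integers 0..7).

Answer: DGGFB 7 4

Derivation:
Char 1 ('F'): step: R->3, L=4; F->plug->H->R->G->L->B->refl->C->L'->E->R'->D->plug->D
Char 2 ('A'): step: R->4, L=4; A->plug->A->R->A->L->D->refl->H->L'->F->R'->G->plug->G
Char 3 ('F'): step: R->5, L=4; F->plug->H->R->H->L->E->refl->G->L'->D->R'->G->plug->G
Char 4 ('E'): step: R->6, L=4; E->plug->E->R->D->L->G->refl->E->L'->H->R'->H->plug->F
Char 5 ('G'): step: R->7, L=4; G->plug->G->R->G->L->B->refl->C->L'->E->R'->B->plug->B
Final: ciphertext=DGGFB, RIGHT=7, LEFT=4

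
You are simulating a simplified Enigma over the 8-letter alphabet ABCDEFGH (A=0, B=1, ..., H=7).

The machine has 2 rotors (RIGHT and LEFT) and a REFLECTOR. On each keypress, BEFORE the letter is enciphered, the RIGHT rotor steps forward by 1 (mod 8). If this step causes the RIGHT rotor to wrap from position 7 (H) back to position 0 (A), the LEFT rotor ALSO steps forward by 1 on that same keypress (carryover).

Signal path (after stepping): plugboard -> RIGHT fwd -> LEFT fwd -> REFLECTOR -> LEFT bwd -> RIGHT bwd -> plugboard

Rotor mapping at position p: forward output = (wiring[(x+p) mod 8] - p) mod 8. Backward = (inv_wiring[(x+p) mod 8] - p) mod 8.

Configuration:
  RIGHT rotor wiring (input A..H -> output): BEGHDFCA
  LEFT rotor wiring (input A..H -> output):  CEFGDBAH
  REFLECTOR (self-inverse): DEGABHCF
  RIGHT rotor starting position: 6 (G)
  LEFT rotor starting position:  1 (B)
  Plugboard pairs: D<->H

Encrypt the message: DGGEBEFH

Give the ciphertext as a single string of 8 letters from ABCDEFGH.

Answer: GAEFFDGE

Derivation:
Char 1 ('D'): step: R->7, L=1; D->plug->H->R->D->L->C->refl->G->L'->G->R'->G->plug->G
Char 2 ('G'): step: R->0, L->2 (L advanced); G->plug->G->R->C->L->B->refl->E->L'->B->R'->A->plug->A
Char 3 ('G'): step: R->1, L=2; G->plug->G->R->H->L->C->refl->G->L'->E->R'->E->plug->E
Char 4 ('E'): step: R->2, L=2; E->plug->E->R->A->L->D->refl->A->L'->G->R'->F->plug->F
Char 5 ('B'): step: R->3, L=2; B->plug->B->R->A->L->D->refl->A->L'->G->R'->F->plug->F
Char 6 ('E'): step: R->4, L=2; E->plug->E->R->F->L->F->refl->H->L'->D->R'->H->plug->D
Char 7 ('F'): step: R->5, L=2; F->plug->F->R->B->L->E->refl->B->L'->C->R'->G->plug->G
Char 8 ('H'): step: R->6, L=2; H->plug->D->R->G->L->A->refl->D->L'->A->R'->E->plug->E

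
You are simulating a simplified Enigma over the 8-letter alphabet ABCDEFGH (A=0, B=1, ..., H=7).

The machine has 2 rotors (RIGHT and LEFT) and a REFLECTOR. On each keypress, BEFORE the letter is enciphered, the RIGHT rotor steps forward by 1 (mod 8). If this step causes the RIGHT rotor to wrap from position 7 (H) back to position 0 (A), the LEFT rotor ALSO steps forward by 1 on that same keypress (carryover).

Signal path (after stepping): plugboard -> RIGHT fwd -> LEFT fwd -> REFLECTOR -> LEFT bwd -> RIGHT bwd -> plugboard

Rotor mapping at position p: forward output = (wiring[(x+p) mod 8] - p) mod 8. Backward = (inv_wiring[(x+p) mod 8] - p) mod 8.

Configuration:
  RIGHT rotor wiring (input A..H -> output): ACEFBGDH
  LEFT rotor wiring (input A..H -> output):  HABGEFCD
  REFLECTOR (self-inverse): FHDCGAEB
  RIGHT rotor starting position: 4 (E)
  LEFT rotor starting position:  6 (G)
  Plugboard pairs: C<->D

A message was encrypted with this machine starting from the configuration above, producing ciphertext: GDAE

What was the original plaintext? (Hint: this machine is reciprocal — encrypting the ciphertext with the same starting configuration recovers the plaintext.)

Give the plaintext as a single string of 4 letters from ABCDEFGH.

Char 1 ('G'): step: R->5, L=6; G->plug->G->R->A->L->E->refl->G->L'->G->R'->B->plug->B
Char 2 ('D'): step: R->6, L=6; D->plug->C->R->C->L->B->refl->H->L'->H->R'->F->plug->F
Char 3 ('A'): step: R->7, L=6; A->plug->A->R->A->L->E->refl->G->L'->G->R'->E->plug->E
Char 4 ('E'): step: R->0, L->7 (L advanced); E->plug->E->R->B->L->A->refl->F->L'->F->R'->D->plug->C

Answer: BFEC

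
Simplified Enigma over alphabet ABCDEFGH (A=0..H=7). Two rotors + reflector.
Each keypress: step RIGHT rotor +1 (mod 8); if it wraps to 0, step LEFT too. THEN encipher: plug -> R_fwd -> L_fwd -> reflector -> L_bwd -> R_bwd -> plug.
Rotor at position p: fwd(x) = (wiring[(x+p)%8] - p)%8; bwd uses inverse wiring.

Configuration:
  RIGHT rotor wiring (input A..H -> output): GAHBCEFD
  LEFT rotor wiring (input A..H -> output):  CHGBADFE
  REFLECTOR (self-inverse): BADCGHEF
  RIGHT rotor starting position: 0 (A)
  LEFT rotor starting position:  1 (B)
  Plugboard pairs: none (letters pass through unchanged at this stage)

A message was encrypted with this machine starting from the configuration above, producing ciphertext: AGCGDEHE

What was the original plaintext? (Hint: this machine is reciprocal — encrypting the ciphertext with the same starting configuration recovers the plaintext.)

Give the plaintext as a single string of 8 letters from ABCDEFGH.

Answer: GHFCEFAB

Derivation:
Char 1 ('A'): step: R->1, L=1; A->plug->A->R->H->L->B->refl->A->L'->C->R'->G->plug->G
Char 2 ('G'): step: R->2, L=1; G->plug->G->R->E->L->C->refl->D->L'->G->R'->H->plug->H
Char 3 ('C'): step: R->3, L=1; C->plug->C->R->B->L->F->refl->H->L'->D->R'->F->plug->F
Char 4 ('G'): step: R->4, L=1; G->plug->G->R->D->L->H->refl->F->L'->B->R'->C->plug->C
Char 5 ('D'): step: R->5, L=1; D->plug->D->R->B->L->F->refl->H->L'->D->R'->E->plug->E
Char 6 ('E'): step: R->6, L=1; E->plug->E->R->B->L->F->refl->H->L'->D->R'->F->plug->F
Char 7 ('H'): step: R->7, L=1; H->plug->H->R->G->L->D->refl->C->L'->E->R'->A->plug->A
Char 8 ('E'): step: R->0, L->2 (L advanced); E->plug->E->R->C->L->G->refl->E->L'->A->R'->B->plug->B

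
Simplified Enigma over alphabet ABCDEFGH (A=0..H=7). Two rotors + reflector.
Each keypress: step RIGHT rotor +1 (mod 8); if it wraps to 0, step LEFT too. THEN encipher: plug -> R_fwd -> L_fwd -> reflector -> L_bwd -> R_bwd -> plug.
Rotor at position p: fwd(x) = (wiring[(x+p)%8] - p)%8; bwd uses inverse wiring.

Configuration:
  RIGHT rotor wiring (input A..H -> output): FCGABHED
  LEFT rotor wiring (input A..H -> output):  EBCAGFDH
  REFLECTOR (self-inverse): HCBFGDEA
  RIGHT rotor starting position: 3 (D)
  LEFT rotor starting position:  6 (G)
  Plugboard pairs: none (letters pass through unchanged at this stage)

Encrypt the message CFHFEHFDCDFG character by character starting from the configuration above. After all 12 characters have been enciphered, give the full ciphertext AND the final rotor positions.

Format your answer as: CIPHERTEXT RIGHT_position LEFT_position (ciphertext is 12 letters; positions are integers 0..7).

Char 1 ('C'): step: R->4, L=6; C->plug->C->R->A->L->F->refl->D->L'->D->R'->B->plug->B
Char 2 ('F'): step: R->5, L=6; F->plug->F->R->B->L->B->refl->C->L'->F->R'->E->plug->E
Char 3 ('H'): step: R->6, L=6; H->plug->H->R->B->L->B->refl->C->L'->F->R'->B->plug->B
Char 4 ('F'): step: R->7, L=6; F->plug->F->R->C->L->G->refl->E->L'->E->R'->A->plug->A
Char 5 ('E'): step: R->0, L->7 (L advanced); E->plug->E->R->B->L->F->refl->D->L'->D->R'->H->plug->H
Char 6 ('H'): step: R->1, L=7; H->plug->H->R->E->L->B->refl->C->L'->C->R'->G->plug->G
Char 7 ('F'): step: R->2, L=7; F->plug->F->R->B->L->F->refl->D->L'->D->R'->G->plug->G
Char 8 ('D'): step: R->3, L=7; D->plug->D->R->B->L->F->refl->D->L'->D->R'->H->plug->H
Char 9 ('C'): step: R->4, L=7; C->plug->C->R->A->L->A->refl->H->L'->F->R'->A->plug->A
Char 10 ('D'): step: R->5, L=7; D->plug->D->R->A->L->A->refl->H->L'->F->R'->E->plug->E
Char 11 ('F'): step: R->6, L=7; F->plug->F->R->C->L->C->refl->B->L'->E->R'->D->plug->D
Char 12 ('G'): step: R->7, L=7; G->plug->G->R->A->L->A->refl->H->L'->F->R'->H->plug->H
Final: ciphertext=BEBAHGGHAEDH, RIGHT=7, LEFT=7

Answer: BEBAHGGHAEDH 7 7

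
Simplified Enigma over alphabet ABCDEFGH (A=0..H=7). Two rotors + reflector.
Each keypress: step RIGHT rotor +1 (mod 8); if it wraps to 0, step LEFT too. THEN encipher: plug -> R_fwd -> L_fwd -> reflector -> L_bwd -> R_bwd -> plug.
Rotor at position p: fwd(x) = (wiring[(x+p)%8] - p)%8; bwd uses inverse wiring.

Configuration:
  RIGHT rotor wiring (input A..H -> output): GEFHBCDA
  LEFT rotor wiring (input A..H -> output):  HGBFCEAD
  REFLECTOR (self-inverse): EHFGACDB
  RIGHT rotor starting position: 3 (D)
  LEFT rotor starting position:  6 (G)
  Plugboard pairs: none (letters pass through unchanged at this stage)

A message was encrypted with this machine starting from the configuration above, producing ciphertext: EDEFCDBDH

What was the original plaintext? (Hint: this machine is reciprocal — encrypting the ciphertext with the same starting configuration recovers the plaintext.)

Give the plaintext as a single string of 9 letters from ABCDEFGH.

Answer: AFHCBEGGB

Derivation:
Char 1 ('E'): step: R->4, L=6; E->plug->E->R->C->L->B->refl->H->L'->F->R'->A->plug->A
Char 2 ('D'): step: R->5, L=6; D->plug->D->R->B->L->F->refl->C->L'->A->R'->F->plug->F
Char 3 ('E'): step: R->6, L=6; E->plug->E->R->H->L->G->refl->D->L'->E->R'->H->plug->H
Char 4 ('F'): step: R->7, L=6; F->plug->F->R->C->L->B->refl->H->L'->F->R'->C->plug->C
Char 5 ('C'): step: R->0, L->7 (L advanced); C->plug->C->R->F->L->D->refl->G->L'->E->R'->B->plug->B
Char 6 ('D'): step: R->1, L=7; D->plug->D->R->A->L->E->refl->A->L'->B->R'->E->plug->E
Char 7 ('B'): step: R->2, L=7; B->plug->B->R->F->L->D->refl->G->L'->E->R'->G->plug->G
Char 8 ('D'): step: R->3, L=7; D->plug->D->R->A->L->E->refl->A->L'->B->R'->G->plug->G
Char 9 ('H'): step: R->4, L=7; H->plug->H->R->D->L->C->refl->F->L'->G->R'->B->plug->B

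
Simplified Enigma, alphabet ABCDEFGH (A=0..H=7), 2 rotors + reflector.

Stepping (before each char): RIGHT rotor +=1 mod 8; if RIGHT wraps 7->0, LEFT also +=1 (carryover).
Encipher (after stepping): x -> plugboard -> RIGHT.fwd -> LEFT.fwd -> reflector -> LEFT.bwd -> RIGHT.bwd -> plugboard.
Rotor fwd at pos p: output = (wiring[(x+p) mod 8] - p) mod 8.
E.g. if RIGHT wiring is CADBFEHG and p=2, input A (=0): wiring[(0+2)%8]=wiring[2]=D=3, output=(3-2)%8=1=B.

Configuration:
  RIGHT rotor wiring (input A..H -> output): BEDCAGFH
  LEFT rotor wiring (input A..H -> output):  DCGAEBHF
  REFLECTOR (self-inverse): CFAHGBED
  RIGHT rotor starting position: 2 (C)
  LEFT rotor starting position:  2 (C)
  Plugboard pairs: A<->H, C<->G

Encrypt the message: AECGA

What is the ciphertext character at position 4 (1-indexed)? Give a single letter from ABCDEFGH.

Char 1 ('A'): step: R->3, L=2; A->plug->H->R->A->L->E->refl->G->L'->B->R'->G->plug->C
Char 2 ('E'): step: R->4, L=2; E->plug->E->R->F->L->D->refl->H->L'->D->R'->D->plug->D
Char 3 ('C'): step: R->5, L=2; C->plug->G->R->F->L->D->refl->H->L'->D->R'->H->plug->A
Char 4 ('G'): step: R->6, L=2; G->plug->C->R->D->L->H->refl->D->L'->F->R'->E->plug->E

E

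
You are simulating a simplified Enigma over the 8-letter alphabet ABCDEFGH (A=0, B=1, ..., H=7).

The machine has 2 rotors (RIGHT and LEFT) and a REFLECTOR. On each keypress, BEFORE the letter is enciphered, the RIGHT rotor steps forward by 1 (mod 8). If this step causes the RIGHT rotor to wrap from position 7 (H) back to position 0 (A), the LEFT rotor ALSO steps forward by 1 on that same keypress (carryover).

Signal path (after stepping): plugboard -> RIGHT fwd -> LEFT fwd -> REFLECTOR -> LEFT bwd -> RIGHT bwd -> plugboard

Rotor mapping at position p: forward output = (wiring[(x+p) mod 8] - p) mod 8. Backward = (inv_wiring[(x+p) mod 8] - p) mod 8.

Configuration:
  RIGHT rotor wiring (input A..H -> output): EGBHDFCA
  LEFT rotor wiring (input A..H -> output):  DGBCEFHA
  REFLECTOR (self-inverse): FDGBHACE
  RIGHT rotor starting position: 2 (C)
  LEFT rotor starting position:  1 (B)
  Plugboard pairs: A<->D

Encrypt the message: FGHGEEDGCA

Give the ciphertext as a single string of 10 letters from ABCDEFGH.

Answer: BDFHDBABEB

Derivation:
Char 1 ('F'): step: R->3, L=1; F->plug->F->R->B->L->A->refl->F->L'->A->R'->B->plug->B
Char 2 ('G'): step: R->4, L=1; G->plug->G->R->F->L->G->refl->C->L'->H->R'->A->plug->D
Char 3 ('H'): step: R->5, L=1; H->plug->H->R->G->L->H->refl->E->L'->E->R'->F->plug->F
Char 4 ('G'): step: R->6, L=1; G->plug->G->R->F->L->G->refl->C->L'->H->R'->H->plug->H
Char 5 ('E'): step: R->7, L=1; E->plug->E->R->A->L->F->refl->A->L'->B->R'->A->plug->D
Char 6 ('E'): step: R->0, L->2 (L advanced); E->plug->E->R->D->L->D->refl->B->L'->G->R'->B->plug->B
Char 7 ('D'): step: R->1, L=2; D->plug->A->R->F->L->G->refl->C->L'->C->R'->D->plug->A
Char 8 ('G'): step: R->2, L=2; G->plug->G->R->C->L->C->refl->G->L'->F->R'->B->plug->B
Char 9 ('C'): step: R->3, L=2; C->plug->C->R->C->L->C->refl->G->L'->F->R'->E->plug->E
Char 10 ('A'): step: R->4, L=2; A->plug->D->R->E->L->F->refl->A->L'->B->R'->B->plug->B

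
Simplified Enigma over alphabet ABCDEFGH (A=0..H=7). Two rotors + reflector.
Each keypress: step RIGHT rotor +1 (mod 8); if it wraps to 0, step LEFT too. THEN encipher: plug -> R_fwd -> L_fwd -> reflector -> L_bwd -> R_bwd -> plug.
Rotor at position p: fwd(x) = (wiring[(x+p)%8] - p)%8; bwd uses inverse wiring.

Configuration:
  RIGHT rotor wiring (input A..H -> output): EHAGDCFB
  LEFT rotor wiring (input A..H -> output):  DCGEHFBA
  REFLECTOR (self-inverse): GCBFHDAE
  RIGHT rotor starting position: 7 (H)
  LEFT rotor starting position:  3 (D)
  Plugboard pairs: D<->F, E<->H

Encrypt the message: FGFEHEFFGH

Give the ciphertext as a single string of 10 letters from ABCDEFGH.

Answer: EFGCEGCEBA

Derivation:
Char 1 ('F'): step: R->0, L->4 (L advanced); F->plug->D->R->G->L->C->refl->B->L'->B->R'->H->plug->E
Char 2 ('G'): step: R->1, L=4; G->plug->G->R->A->L->D->refl->F->L'->C->R'->D->plug->F
Char 3 ('F'): step: R->2, L=4; F->plug->D->R->A->L->D->refl->F->L'->C->R'->G->plug->G
Char 4 ('E'): step: R->3, L=4; E->plug->H->R->F->L->G->refl->A->L'->H->R'->C->plug->C
Char 5 ('H'): step: R->4, L=4; H->plug->E->R->A->L->D->refl->F->L'->C->R'->H->plug->E
Char 6 ('E'): step: R->5, L=4; E->plug->H->R->G->L->C->refl->B->L'->B->R'->G->plug->G
Char 7 ('F'): step: R->6, L=4; F->plug->D->R->B->L->B->refl->C->L'->G->R'->C->plug->C
Char 8 ('F'): step: R->7, L=4; F->plug->D->R->B->L->B->refl->C->L'->G->R'->H->plug->E
Char 9 ('G'): step: R->0, L->5 (L advanced); G->plug->G->R->F->L->B->refl->C->L'->H->R'->B->plug->B
Char 10 ('H'): step: R->1, L=5; H->plug->E->R->B->L->E->refl->H->L'->G->R'->A->plug->A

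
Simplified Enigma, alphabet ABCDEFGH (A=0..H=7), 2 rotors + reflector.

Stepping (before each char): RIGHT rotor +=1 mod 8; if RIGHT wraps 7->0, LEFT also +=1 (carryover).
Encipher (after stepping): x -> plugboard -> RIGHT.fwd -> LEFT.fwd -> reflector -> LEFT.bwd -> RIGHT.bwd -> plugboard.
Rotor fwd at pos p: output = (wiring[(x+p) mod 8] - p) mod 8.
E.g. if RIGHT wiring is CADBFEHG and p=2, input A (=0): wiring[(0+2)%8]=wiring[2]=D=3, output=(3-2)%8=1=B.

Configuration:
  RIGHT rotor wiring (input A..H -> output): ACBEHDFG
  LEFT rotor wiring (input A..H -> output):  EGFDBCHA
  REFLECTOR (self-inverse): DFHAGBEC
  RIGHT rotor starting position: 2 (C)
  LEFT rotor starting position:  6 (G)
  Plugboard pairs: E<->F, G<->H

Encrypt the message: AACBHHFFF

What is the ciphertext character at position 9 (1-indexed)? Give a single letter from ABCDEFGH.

Char 1 ('A'): step: R->3, L=6; A->plug->A->R->B->L->C->refl->H->L'->E->R'->B->plug->B
Char 2 ('A'): step: R->4, L=6; A->plug->A->R->D->L->A->refl->D->L'->G->R'->F->plug->E
Char 3 ('C'): step: R->5, L=6; C->plug->C->R->B->L->C->refl->H->L'->E->R'->F->plug->E
Char 4 ('B'): step: R->6, L=6; B->plug->B->R->A->L->B->refl->F->L'->F->R'->H->plug->G
Char 5 ('H'): step: R->7, L=6; H->plug->G->R->E->L->H->refl->C->L'->B->R'->B->plug->B
Char 6 ('H'): step: R->0, L->7 (L advanced); H->plug->G->R->F->L->C->refl->H->L'->C->R'->B->plug->B
Char 7 ('F'): step: R->1, L=7; F->plug->E->R->C->L->H->refl->C->L'->F->R'->G->plug->H
Char 8 ('F'): step: R->2, L=7; F->plug->E->R->D->L->G->refl->E->L'->E->R'->F->plug->E
Char 9 ('F'): step: R->3, L=7; F->plug->E->R->D->L->G->refl->E->L'->E->R'->B->plug->B

B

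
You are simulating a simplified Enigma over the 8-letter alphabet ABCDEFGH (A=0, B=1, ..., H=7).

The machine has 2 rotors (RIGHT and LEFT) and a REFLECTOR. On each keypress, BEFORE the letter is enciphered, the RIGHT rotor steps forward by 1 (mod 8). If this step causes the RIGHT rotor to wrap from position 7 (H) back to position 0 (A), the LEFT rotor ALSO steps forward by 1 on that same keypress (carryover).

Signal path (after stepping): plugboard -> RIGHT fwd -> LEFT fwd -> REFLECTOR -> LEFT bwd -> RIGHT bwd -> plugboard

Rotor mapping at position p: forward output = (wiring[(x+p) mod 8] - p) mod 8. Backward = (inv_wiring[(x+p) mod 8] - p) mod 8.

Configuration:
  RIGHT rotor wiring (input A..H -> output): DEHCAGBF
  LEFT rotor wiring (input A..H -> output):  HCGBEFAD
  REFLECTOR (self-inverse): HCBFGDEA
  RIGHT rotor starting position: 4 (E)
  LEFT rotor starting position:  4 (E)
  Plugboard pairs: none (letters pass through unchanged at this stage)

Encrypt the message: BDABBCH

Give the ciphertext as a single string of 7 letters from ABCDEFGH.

Answer: EEFGHHG

Derivation:
Char 1 ('B'): step: R->5, L=4; B->plug->B->R->E->L->D->refl->F->L'->H->R'->E->plug->E
Char 2 ('D'): step: R->6, L=4; D->plug->D->R->G->L->C->refl->B->L'->B->R'->E->plug->E
Char 3 ('A'): step: R->7, L=4; A->plug->A->R->G->L->C->refl->B->L'->B->R'->F->plug->F
Char 4 ('B'): step: R->0, L->5 (L advanced); B->plug->B->R->E->L->F->refl->D->L'->B->R'->G->plug->G
Char 5 ('B'): step: R->1, L=5; B->plug->B->R->G->L->E->refl->G->L'->C->R'->H->plug->H
Char 6 ('C'): step: R->2, L=5; C->plug->C->R->G->L->E->refl->G->L'->C->R'->H->plug->H
Char 7 ('H'): step: R->3, L=5; H->plug->H->R->E->L->F->refl->D->L'->B->R'->G->plug->G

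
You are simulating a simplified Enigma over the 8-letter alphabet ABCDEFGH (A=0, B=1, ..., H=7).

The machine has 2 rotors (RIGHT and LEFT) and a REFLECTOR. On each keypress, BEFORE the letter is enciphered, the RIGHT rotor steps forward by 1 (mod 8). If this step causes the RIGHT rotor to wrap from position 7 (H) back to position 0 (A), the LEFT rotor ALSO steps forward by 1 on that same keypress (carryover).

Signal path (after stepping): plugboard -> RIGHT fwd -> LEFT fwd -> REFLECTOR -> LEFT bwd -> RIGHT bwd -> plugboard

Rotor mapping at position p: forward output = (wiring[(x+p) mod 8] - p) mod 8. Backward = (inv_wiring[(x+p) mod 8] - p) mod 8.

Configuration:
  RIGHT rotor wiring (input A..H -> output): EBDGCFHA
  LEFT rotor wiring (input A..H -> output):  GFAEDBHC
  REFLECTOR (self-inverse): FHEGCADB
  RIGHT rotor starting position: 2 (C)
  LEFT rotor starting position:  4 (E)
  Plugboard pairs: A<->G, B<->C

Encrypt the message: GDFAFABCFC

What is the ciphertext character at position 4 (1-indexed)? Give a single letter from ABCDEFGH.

Char 1 ('G'): step: R->3, L=4; G->plug->A->R->D->L->G->refl->D->L'->C->R'->C->plug->B
Char 2 ('D'): step: R->4, L=4; D->plug->D->R->E->L->C->refl->E->L'->G->R'->A->plug->G
Char 3 ('F'): step: R->5, L=4; F->plug->F->R->G->L->E->refl->C->L'->E->R'->E->plug->E
Char 4 ('A'): step: R->6, L=4; A->plug->G->R->E->L->C->refl->E->L'->G->R'->C->plug->B

B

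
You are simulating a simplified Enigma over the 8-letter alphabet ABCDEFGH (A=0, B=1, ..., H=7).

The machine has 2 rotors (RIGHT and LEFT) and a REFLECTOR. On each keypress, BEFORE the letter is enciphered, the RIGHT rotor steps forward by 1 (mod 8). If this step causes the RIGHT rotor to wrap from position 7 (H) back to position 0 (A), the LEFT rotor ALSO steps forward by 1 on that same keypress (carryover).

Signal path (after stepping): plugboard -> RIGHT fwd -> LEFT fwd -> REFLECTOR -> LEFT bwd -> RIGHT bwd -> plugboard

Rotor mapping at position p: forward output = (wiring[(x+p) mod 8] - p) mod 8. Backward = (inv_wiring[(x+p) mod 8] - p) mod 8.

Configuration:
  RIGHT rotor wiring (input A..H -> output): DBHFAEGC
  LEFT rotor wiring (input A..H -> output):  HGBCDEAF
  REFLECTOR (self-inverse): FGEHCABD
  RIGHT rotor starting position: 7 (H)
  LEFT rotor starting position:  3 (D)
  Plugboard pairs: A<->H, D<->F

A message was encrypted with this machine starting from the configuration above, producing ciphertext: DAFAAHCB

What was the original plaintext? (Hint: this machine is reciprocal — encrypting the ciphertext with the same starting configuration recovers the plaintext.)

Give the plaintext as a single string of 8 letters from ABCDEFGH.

Char 1 ('D'): step: R->0, L->4 (L advanced); D->plug->F->R->E->L->D->refl->H->L'->A->R'->E->plug->E
Char 2 ('A'): step: R->1, L=4; A->plug->H->R->C->L->E->refl->C->L'->F->R'->F->plug->D
Char 3 ('F'): step: R->2, L=4; F->plug->D->R->C->L->E->refl->C->L'->F->R'->A->plug->H
Char 4 ('A'): step: R->3, L=4; A->plug->H->R->E->L->D->refl->H->L'->A->R'->F->plug->D
Char 5 ('A'): step: R->4, L=4; A->plug->H->R->B->L->A->refl->F->L'->G->R'->D->plug->F
Char 6 ('H'): step: R->5, L=4; H->plug->A->R->H->L->G->refl->B->L'->D->R'->H->plug->A
Char 7 ('C'): step: R->6, L=4; C->plug->C->R->F->L->C->refl->E->L'->C->R'->G->plug->G
Char 8 ('B'): step: R->7, L=4; B->plug->B->R->E->L->D->refl->H->L'->A->R'->D->plug->F

Answer: EDHDFAGF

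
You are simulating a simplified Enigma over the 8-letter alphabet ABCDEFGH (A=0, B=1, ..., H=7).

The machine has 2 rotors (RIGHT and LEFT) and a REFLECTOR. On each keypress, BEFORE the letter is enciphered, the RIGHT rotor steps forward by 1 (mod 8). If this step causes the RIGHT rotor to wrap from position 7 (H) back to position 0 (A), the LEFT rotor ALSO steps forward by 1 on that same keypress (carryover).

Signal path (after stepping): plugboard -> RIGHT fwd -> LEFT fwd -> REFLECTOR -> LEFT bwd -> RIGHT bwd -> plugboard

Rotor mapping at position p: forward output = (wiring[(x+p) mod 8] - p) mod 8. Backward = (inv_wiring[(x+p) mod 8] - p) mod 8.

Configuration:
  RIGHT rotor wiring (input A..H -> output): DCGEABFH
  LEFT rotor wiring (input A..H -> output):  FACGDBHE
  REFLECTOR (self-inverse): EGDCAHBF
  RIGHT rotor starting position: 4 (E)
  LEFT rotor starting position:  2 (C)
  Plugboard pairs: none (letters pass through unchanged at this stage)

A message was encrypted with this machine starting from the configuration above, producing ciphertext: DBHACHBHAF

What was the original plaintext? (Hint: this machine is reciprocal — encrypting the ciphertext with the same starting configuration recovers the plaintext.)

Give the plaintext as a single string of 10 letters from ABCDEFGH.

Answer: EEEFAFFBCA

Derivation:
Char 1 ('D'): step: R->5, L=2; D->plug->D->R->G->L->D->refl->C->L'->F->R'->E->plug->E
Char 2 ('B'): step: R->6, L=2; B->plug->B->R->B->L->E->refl->A->L'->A->R'->E->plug->E
Char 3 ('H'): step: R->7, L=2; H->plug->H->R->G->L->D->refl->C->L'->F->R'->E->plug->E
Char 4 ('A'): step: R->0, L->3 (L advanced); A->plug->A->R->D->L->E->refl->A->L'->B->R'->F->plug->F
Char 5 ('C'): step: R->1, L=3; C->plug->C->R->D->L->E->refl->A->L'->B->R'->A->plug->A
Char 6 ('H'): step: R->2, L=3; H->plug->H->R->A->L->D->refl->C->L'->F->R'->F->plug->F
Char 7 ('B'): step: R->3, L=3; B->plug->B->R->F->L->C->refl->D->L'->A->R'->F->plug->F
Char 8 ('H'): step: R->4, L=3; H->plug->H->R->A->L->D->refl->C->L'->F->R'->B->plug->B
Char 9 ('A'): step: R->5, L=3; A->plug->A->R->E->L->B->refl->G->L'->C->R'->C->plug->C
Char 10 ('F'): step: R->6, L=3; F->plug->F->R->G->L->F->refl->H->L'->H->R'->A->plug->A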